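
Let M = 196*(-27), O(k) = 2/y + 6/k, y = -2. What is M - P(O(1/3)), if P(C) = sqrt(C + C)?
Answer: -5292 - sqrt(34) ≈ -5297.8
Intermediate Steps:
O(k) = -1 + 6/k (O(k) = 2/(-2) + 6/k = 2*(-1/2) + 6/k = -1 + 6/k)
P(C) = sqrt(2)*sqrt(C) (P(C) = sqrt(2*C) = sqrt(2)*sqrt(C))
M = -5292
M - P(O(1/3)) = -5292 - sqrt(2)*sqrt((6 - 1/3)/(1/3)) = -5292 - sqrt(2)*sqrt((6 - 1*1/3)/(1/3)) = -5292 - sqrt(2)*sqrt(3*(6 - 1/3)) = -5292 - sqrt(2)*sqrt(3*(17/3)) = -5292 - sqrt(2)*sqrt(17) = -5292 - sqrt(34)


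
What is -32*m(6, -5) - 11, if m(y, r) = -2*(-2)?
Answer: -139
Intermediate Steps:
m(y, r) = 4
-32*m(6, -5) - 11 = -32*4 - 11 = -128 - 11 = -139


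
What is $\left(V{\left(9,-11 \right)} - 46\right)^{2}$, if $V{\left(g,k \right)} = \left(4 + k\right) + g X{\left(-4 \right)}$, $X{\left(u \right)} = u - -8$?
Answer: $289$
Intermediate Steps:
$X{\left(u \right)} = 8 + u$ ($X{\left(u \right)} = u + 8 = 8 + u$)
$V{\left(g,k \right)} = 4 + k + 4 g$ ($V{\left(g,k \right)} = \left(4 + k\right) + g \left(8 - 4\right) = \left(4 + k\right) + g 4 = \left(4 + k\right) + 4 g = 4 + k + 4 g$)
$\left(V{\left(9,-11 \right)} - 46\right)^{2} = \left(\left(4 - 11 + 4 \cdot 9\right) - 46\right)^{2} = \left(\left(4 - 11 + 36\right) - 46\right)^{2} = \left(29 - 46\right)^{2} = \left(-17\right)^{2} = 289$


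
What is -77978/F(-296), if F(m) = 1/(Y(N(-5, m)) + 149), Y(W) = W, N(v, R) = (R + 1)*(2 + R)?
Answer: -6774650662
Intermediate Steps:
N(v, R) = (1 + R)*(2 + R)
F(m) = 1/(151 + m² + 3*m) (F(m) = 1/((2 + m² + 3*m) + 149) = 1/(151 + m² + 3*m))
-77978/F(-296) = -77978/(1/(151 + (-296)² + 3*(-296))) = -77978/(1/(151 + 87616 - 888)) = -77978/(1/86879) = -77978/1/86879 = -77978*86879 = -6774650662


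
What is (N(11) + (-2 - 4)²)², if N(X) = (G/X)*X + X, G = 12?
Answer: 3481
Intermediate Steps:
N(X) = 12 + X (N(X) = (12/X)*X + X = 12 + X)
(N(11) + (-2 - 4)²)² = ((12 + 11) + (-2 - 4)²)² = (23 + (-6)²)² = (23 + 36)² = 59² = 3481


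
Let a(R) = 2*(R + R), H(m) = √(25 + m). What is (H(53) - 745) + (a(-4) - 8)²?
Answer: -169 + √78 ≈ -160.17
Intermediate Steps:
a(R) = 4*R (a(R) = 2*(2*R) = 4*R)
(H(53) - 745) + (a(-4) - 8)² = (√(25 + 53) - 745) + (4*(-4) - 8)² = (√78 - 745) + (-16 - 8)² = (-745 + √78) + (-24)² = (-745 + √78) + 576 = -169 + √78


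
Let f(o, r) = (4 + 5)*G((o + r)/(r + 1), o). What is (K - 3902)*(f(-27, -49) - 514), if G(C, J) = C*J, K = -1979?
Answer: 21142195/4 ≈ 5.2856e+6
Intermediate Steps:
f(o, r) = 9*o*(o + r)/(1 + r) (f(o, r) = (4 + 5)*(((o + r)/(r + 1))*o) = 9*(((o + r)/(1 + r))*o) = 9*(o*(o + r)/(1 + r)) = 9*o*(o + r)/(1 + r))
(K - 3902)*(f(-27, -49) - 514) = (-1979 - 3902)*(9*(-27)*(-27 - 49)/(1 - 49) - 514) = -5881*(9*(-27)*(-76)/(-48) - 514) = -5881*(9*(-27)*(-1/48)*(-76) - 514) = -5881*(-1539/4 - 514) = -5881*(-3595/4) = 21142195/4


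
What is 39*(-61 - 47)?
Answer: -4212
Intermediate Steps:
39*(-61 - 47) = 39*(-108) = -4212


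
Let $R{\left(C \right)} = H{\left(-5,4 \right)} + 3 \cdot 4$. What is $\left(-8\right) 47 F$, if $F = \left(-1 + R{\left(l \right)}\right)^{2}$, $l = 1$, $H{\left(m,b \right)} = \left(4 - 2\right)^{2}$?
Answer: $-84600$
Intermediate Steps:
$H{\left(m,b \right)} = 4$ ($H{\left(m,b \right)} = 2^{2} = 4$)
$R{\left(C \right)} = 16$ ($R{\left(C \right)} = 4 + 3 \cdot 4 = 4 + 12 = 16$)
$F = 225$ ($F = \left(-1 + 16\right)^{2} = 15^{2} = 225$)
$\left(-8\right) 47 F = \left(-8\right) 47 \cdot 225 = \left(-376\right) 225 = -84600$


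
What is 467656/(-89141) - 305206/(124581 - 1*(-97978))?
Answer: -131287419750/19839131819 ≈ -6.6176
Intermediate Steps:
467656/(-89141) - 305206/(124581 - 1*(-97978)) = 467656*(-1/89141) - 305206/(124581 + 97978) = -467656/89141 - 305206/222559 = -131287419750/19839131819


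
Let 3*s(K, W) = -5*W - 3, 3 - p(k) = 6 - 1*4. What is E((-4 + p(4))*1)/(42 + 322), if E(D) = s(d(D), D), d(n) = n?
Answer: 1/91 ≈ 0.010989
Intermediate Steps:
p(k) = 1 (p(k) = 3 - (6 - 1*4) = 3 - (6 - 4) = 3 - 1*2 = 3 - 2 = 1)
s(K, W) = -1 - 5*W/3 (s(K, W) = (-5*W - 3)/3 = (-3 - 5*W)/3 = -1 - 5*W/3)
E(D) = -1 - 5*D/3
E((-4 + p(4))*1)/(42 + 322) = (-1 - 5*(-4 + 1)/3)/(42 + 322) = (-1 - (-5))/364 = (-1 - 5/3*(-3))*(1/364) = (-1 + 5)*(1/364) = 4*(1/364) = 1/91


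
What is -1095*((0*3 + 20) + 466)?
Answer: -532170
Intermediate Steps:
-1095*((0*3 + 20) + 466) = -1095*((0 + 20) + 466) = -1095*(20 + 466) = -1095*486 = -532170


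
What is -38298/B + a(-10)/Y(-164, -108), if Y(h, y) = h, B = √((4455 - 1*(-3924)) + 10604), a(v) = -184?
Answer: 46/41 - 38298*√18983/18983 ≈ -276.85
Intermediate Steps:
B = √18983 (B = √((4455 + 3924) + 10604) = √(8379 + 10604) = √18983 ≈ 137.78)
-38298/B + a(-10)/Y(-164, -108) = -38298*√18983/18983 - 184/(-164) = -38298*√18983/18983 - 184*(-1/164) = -38298*√18983/18983 + 46/41 = 46/41 - 38298*√18983/18983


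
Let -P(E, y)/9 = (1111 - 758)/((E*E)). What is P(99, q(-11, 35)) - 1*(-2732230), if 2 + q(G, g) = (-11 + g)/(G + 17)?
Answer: 2975398117/1089 ≈ 2.7322e+6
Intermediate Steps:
q(G, g) = -2 + (-11 + g)/(17 + G) (q(G, g) = -2 + (-11 + g)/(G + 17) = -2 + (-11 + g)/(17 + G))
P(E, y) = -3177/E**2 (P(E, y) = -9*(1111 - 758)/(E*E) = -3177/(E**2) = -3177/E**2)
P(99, q(-11, 35)) - 1*(-2732230) = -3177/99**2 - 1*(-2732230) = -3177*1/9801 + 2732230 = -353/1089 + 2732230 = 2975398117/1089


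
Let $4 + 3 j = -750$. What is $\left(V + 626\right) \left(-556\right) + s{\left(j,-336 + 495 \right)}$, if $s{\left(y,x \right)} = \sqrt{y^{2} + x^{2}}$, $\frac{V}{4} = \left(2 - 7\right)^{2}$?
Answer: $-403656 + \frac{\sqrt{796045}}{3} \approx -4.0336 \cdot 10^{5}$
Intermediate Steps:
$j = - \frac{754}{3}$ ($j = - \frac{4}{3} + \frac{1}{3} \left(-750\right) = - \frac{4}{3} - 250 = - \frac{754}{3} \approx -251.33$)
$V = 100$ ($V = 4 \left(2 - 7\right)^{2} = 4 \left(-5\right)^{2} = 4 \cdot 25 = 100$)
$s{\left(y,x \right)} = \sqrt{x^{2} + y^{2}}$
$\left(V + 626\right) \left(-556\right) + s{\left(j,-336 + 495 \right)} = \left(100 + 626\right) \left(-556\right) + \sqrt{\left(-336 + 495\right)^{2} + \left(- \frac{754}{3}\right)^{2}} = 726 \left(-556\right) + \sqrt{159^{2} + \frac{568516}{9}} = -403656 + \sqrt{25281 + \frac{568516}{9}} = -403656 + \sqrt{\frac{796045}{9}} = -403656 + \frac{\sqrt{796045}}{3}$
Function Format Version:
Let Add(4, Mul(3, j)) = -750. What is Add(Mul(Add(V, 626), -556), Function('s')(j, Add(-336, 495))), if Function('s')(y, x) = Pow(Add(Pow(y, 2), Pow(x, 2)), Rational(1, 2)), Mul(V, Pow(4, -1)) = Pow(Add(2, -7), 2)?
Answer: Add(-403656, Mul(Rational(1, 3), Pow(796045, Rational(1, 2)))) ≈ -4.0336e+5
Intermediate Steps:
j = Rational(-754, 3) (j = Add(Rational(-4, 3), Mul(Rational(1, 3), -750)) = Add(Rational(-4, 3), -250) = Rational(-754, 3) ≈ -251.33)
V = 100 (V = Mul(4, Pow(Add(2, -7), 2)) = Mul(4, Pow(-5, 2)) = Mul(4, 25) = 100)
Function('s')(y, x) = Pow(Add(Pow(x, 2), Pow(y, 2)), Rational(1, 2))
Add(Mul(Add(V, 626), -556), Function('s')(j, Add(-336, 495))) = Add(Mul(Add(100, 626), -556), Pow(Add(Pow(Add(-336, 495), 2), Pow(Rational(-754, 3), 2)), Rational(1, 2))) = Add(Mul(726, -556), Pow(Add(Pow(159, 2), Rational(568516, 9)), Rational(1, 2))) = Add(-403656, Pow(Add(25281, Rational(568516, 9)), Rational(1, 2))) = Add(-403656, Pow(Rational(796045, 9), Rational(1, 2))) = Add(-403656, Mul(Rational(1, 3), Pow(796045, Rational(1, 2))))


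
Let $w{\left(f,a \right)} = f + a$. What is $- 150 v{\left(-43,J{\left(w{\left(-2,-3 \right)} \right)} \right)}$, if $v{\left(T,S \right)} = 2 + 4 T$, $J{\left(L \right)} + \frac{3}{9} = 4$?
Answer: $25500$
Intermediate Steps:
$w{\left(f,a \right)} = a + f$
$J{\left(L \right)} = \frac{11}{3}$ ($J{\left(L \right)} = - \frac{1}{3} + 4 = \frac{11}{3}$)
$- 150 v{\left(-43,J{\left(w{\left(-2,-3 \right)} \right)} \right)} = - 150 \left(2 + 4 \left(-43\right)\right) = - 150 \left(2 - 172\right) = \left(-150\right) \left(-170\right) = 25500$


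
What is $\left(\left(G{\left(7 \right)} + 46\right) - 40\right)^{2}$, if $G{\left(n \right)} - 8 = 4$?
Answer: $324$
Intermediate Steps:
$G{\left(n \right)} = 12$ ($G{\left(n \right)} = 8 + 4 = 12$)
$\left(\left(G{\left(7 \right)} + 46\right) - 40\right)^{2} = \left(\left(12 + 46\right) - 40\right)^{2} = \left(58 - 40\right)^{2} = 18^{2} = 324$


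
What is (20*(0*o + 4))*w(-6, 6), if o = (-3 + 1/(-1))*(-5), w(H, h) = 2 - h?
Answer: -320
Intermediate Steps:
o = 20 (o = (-3 - 1)*(-5) = -4*(-5) = 20)
(20*(0*o + 4))*w(-6, 6) = (20*(0*20 + 4))*(2 - 1*6) = (20*(0 + 4))*(2 - 6) = (20*4)*(-4) = 80*(-4) = -320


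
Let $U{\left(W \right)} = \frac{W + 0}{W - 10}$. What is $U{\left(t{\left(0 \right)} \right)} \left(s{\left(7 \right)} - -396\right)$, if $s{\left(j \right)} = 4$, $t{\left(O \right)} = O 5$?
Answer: $0$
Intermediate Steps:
$t{\left(O \right)} = 5 O$
$U{\left(W \right)} = \frac{W}{-10 + W}$
$U{\left(t{\left(0 \right)} \right)} \left(s{\left(7 \right)} - -396\right) = \frac{5 \cdot 0}{-10 + 5 \cdot 0} \left(4 - -396\right) = \frac{0}{-10 + 0} \left(4 + 396\right) = \frac{0}{-10} \cdot 400 = 0 \left(- \frac{1}{10}\right) 400 = 0 \cdot 400 = 0$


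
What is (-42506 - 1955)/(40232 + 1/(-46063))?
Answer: -2048007043/1853206615 ≈ -1.1051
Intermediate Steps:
(-42506 - 1955)/(40232 + 1/(-46063)) = -44461/(40232 - 1/46063) = -44461/1853206615/46063 = -44461*46063/1853206615 = -2048007043/1853206615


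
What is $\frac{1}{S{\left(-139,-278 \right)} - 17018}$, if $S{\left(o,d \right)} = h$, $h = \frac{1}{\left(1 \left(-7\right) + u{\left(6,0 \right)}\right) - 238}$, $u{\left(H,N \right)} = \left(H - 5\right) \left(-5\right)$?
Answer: $- \frac{250}{4254501} \approx -5.8761 \cdot 10^{-5}$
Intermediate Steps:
$u{\left(H,N \right)} = 25 - 5 H$ ($u{\left(H,N \right)} = \left(-5 + H\right) \left(-5\right) = 25 - 5 H$)
$h = - \frac{1}{250}$ ($h = \frac{1}{\left(1 \left(-7\right) + \left(25 - 30\right)\right) - 238} = \frac{1}{\left(-7 + \left(25 - 30\right)\right) - 238} = \frac{1}{\left(-7 - 5\right) - 238} = \frac{1}{-12 - 238} = \frac{1}{-250} = - \frac{1}{250} \approx -0.004$)
$S{\left(o,d \right)} = - \frac{1}{250}$
$\frac{1}{S{\left(-139,-278 \right)} - 17018} = \frac{1}{- \frac{1}{250} - 17018} = \frac{1}{- \frac{4254501}{250}} = - \frac{250}{4254501}$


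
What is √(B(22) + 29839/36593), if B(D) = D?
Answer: 3*√3394549645/36593 ≈ 4.7766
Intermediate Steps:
√(B(22) + 29839/36593) = √(22 + 29839/36593) = √(834885/36593) = 3*√3394549645/36593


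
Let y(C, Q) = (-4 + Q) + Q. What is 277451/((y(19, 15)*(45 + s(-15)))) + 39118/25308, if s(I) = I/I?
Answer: 1767128759/7567092 ≈ 233.53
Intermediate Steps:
y(C, Q) = -4 + 2*Q
s(I) = 1
277451/((y(19, 15)*(45 + s(-15)))) + 39118/25308 = 277451/(((-4 + 2*15)*(45 + 1))) + 39118/25308 = 277451/(((-4 + 30)*46)) + 39118*(1/25308) = 277451/((26*46)) + 19559/12654 = 277451/1196 + 19559/12654 = 1767128759/7567092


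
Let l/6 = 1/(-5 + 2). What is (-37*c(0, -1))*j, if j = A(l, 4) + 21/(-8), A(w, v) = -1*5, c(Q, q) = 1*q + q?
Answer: -2257/4 ≈ -564.25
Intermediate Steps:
c(Q, q) = 2*q (c(Q, q) = q + q = 2*q)
l = -2 (l = 6/(-5 + 2) = 6/(-3) = 6*(-⅓) = -2)
A(w, v) = -5
j = -61/8 (j = -5 + 21/(-8) = -5 + 21*(-⅛) = -5 - 21/8 = -61/8 ≈ -7.6250)
(-37*c(0, -1))*j = -74*(-1)*(-61/8) = -37*(-2)*(-61/8) = 74*(-61/8) = -2257/4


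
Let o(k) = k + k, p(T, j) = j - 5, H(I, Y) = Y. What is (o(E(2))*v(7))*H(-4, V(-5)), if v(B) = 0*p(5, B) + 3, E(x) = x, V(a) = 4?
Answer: 48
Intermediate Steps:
p(T, j) = -5 + j
o(k) = 2*k
v(B) = 3 (v(B) = 0*(-5 + B) + 3 = 0 + 3 = 3)
(o(E(2))*v(7))*H(-4, V(-5)) = ((2*2)*3)*4 = (4*3)*4 = 12*4 = 48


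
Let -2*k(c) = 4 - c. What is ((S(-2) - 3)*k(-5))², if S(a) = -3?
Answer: 729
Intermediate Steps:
k(c) = -2 + c/2 (k(c) = -(4 - c)/2 = -2 + c/2)
((S(-2) - 3)*k(-5))² = ((-3 - 3)*(-2 + (½)*(-5)))² = (-6*(-2 - 5/2))² = (-6*(-9/2))² = 27² = 729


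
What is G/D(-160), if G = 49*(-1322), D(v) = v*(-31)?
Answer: -32389/2480 ≈ -13.060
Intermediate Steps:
D(v) = -31*v
G = -64778
G/D(-160) = -64778/((-31*(-160))) = -64778/4960 = -64778*1/4960 = -32389/2480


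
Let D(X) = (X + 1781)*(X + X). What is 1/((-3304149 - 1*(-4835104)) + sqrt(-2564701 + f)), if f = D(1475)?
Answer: 1530955/2343816171526 - sqrt(7040499)/2343816171526 ≈ 6.5206e-7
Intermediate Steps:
D(X) = 2*X*(1781 + X) (D(X) = (1781 + X)*(2*X) = 2*X*(1781 + X))
f = 9605200 (f = 2*1475*(1781 + 1475) = 2*1475*3256 = 9605200)
1/((-3304149 - 1*(-4835104)) + sqrt(-2564701 + f)) = 1/((-3304149 - 1*(-4835104)) + sqrt(-2564701 + 9605200)) = 1/((-3304149 + 4835104) + sqrt(7040499)) = 1/(1530955 + sqrt(7040499))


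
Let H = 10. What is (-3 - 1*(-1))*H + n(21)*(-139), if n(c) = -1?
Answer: 119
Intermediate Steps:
(-3 - 1*(-1))*H + n(21)*(-139) = (-3 - 1*(-1))*10 - 1*(-139) = (-3 + 1)*10 + 139 = -2*10 + 139 = -20 + 139 = 119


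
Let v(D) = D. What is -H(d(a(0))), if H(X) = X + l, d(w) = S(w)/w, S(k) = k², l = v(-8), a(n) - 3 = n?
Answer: 5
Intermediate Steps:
a(n) = 3 + n
l = -8
d(w) = w (d(w) = w²/w = w)
H(X) = -8 + X (H(X) = X - 8 = -8 + X)
-H(d(a(0))) = -(-8 + (3 + 0)) = -(-8 + 3) = -1*(-5) = 5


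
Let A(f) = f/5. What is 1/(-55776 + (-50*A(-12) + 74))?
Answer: -1/55582 ≈ -1.7991e-5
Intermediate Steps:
A(f) = f/5 (A(f) = f*(1/5) = f/5)
1/(-55776 + (-50*A(-12) + 74)) = 1/(-55776 + (-10*(-12) + 74)) = 1/(-55776 + (-50*(-12/5) + 74)) = 1/(-55776 + (120 + 74)) = 1/(-55776 + 194) = 1/(-55582) = -1/55582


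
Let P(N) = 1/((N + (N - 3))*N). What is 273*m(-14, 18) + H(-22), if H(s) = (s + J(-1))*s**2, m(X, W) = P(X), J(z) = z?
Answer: -690145/62 ≈ -11131.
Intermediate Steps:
P(N) = 1/(N*(-3 + 2*N)) (P(N) = 1/((N + (-3 + N))*N) = 1/((-3 + 2*N)*N) = 1/(N*(-3 + 2*N)))
m(X, W) = 1/(X*(-3 + 2*X))
H(s) = s**2*(-1 + s) (H(s) = (s - 1)*s**2 = (-1 + s)*s**2 = s**2*(-1 + s))
273*m(-14, 18) + H(-22) = 273*(1/((-14)*(-3 + 2*(-14)))) + (-22)**2*(-1 - 22) = 273*(-1/(14*(-3 - 28))) + 484*(-23) = 273*(-1/14/(-31)) - 11132 = 273*(-1/14*(-1/31)) - 11132 = 273*(1/434) - 11132 = 39/62 - 11132 = -690145/62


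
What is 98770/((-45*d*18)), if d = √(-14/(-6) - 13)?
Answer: 9877*I*√6/648 ≈ 37.336*I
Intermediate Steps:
d = 4*I*√6/3 (d = √(-14*(-⅙) - 13) = √(7/3 - 13) = √(-32/3) = 4*I*√6/3 ≈ 3.266*I)
98770/((-45*d*18)) = 98770/((-60*I*√6*18)) = 98770/((-1080*I*√6)) = 98770*(I*√6/6480) = 9877*I*√6/648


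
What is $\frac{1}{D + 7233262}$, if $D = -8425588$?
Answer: $- \frac{1}{1192326} \approx -8.387 \cdot 10^{-7}$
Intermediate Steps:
$\frac{1}{D + 7233262} = \frac{1}{-8425588 + 7233262} = \frac{1}{-1192326} = - \frac{1}{1192326}$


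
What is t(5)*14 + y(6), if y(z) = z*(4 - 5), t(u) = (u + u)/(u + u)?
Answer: 8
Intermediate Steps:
t(u) = 1 (t(u) = (2*u)/((2*u)) = (2*u)*(1/(2*u)) = 1)
y(z) = -z (y(z) = z*(-1) = -z)
t(5)*14 + y(6) = 1*14 - 1*6 = 14 - 6 = 8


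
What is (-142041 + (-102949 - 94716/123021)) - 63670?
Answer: -4219084064/13669 ≈ -3.0866e+5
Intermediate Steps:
(-142041 + (-102949 - 94716/123021)) - 63670 = (-142041 + (-102949 - 94716*1/123021)) - 63670 = (-142041 + (-102949 - 10524/13669)) - 63670 = (-142041 - 1407220405/13669) - 63670 = -3348778834/13669 - 63670 = -4219084064/13669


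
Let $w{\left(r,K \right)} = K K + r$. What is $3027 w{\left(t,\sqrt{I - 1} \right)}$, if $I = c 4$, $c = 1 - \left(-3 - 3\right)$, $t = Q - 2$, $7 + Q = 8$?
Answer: $78702$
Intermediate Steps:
$Q = 1$ ($Q = -7 + 8 = 1$)
$t = -1$ ($t = 1 - 2 = -1$)
$c = 7$ ($c = 1 - -6 = 1 + 6 = 7$)
$I = 28$ ($I = 7 \cdot 4 = 28$)
$w{\left(r,K \right)} = r + K^{2}$ ($w{\left(r,K \right)} = K^{2} + r = r + K^{2}$)
$3027 w{\left(t,\sqrt{I - 1} \right)} = 3027 \left(-1 + \left(\sqrt{28 - 1}\right)^{2}\right) = 3027 \left(-1 + \left(\sqrt{27}\right)^{2}\right) = 3027 \left(-1 + \left(3 \sqrt{3}\right)^{2}\right) = 3027 \left(-1 + 27\right) = 3027 \cdot 26 = 78702$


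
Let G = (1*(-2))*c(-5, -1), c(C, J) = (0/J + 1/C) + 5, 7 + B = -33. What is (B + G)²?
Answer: 61504/25 ≈ 2460.2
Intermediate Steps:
B = -40 (B = -7 - 33 = -40)
c(C, J) = 5 + 1/C (c(C, J) = (0 + 1/C) + 5 = 1/C + 5 = 5 + 1/C)
G = -48/5 (G = (1*(-2))*(5 + 1/(-5)) = -2*(5 - ⅕) = -2*24/5 = -48/5 ≈ -9.6000)
(B + G)² = (-40 - 48/5)² = (-248/5)² = 61504/25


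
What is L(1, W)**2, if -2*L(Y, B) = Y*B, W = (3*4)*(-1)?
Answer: 36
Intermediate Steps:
W = -12 (W = 12*(-1) = -12)
L(Y, B) = -B*Y/2 (L(Y, B) = -Y*B/2 = -B*Y/2)
L(1, W)**2 = (-1/2*(-12)*1)**2 = 6**2 = 36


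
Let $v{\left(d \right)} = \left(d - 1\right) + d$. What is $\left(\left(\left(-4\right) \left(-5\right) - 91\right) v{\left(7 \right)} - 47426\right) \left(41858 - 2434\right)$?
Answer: $-1906110976$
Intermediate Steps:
$v{\left(d \right)} = -1 + 2 d$ ($v{\left(d \right)} = \left(-1 + d\right) + d = -1 + 2 d$)
$\left(\left(\left(-4\right) \left(-5\right) - 91\right) v{\left(7 \right)} - 47426\right) \left(41858 - 2434\right) = \left(\left(\left(-4\right) \left(-5\right) - 91\right) \left(-1 + 2 \cdot 7\right) - 47426\right) \left(41858 - 2434\right) = \left(\left(20 - 91\right) \left(-1 + 14\right) - 47426\right) 39424 = \left(\left(-71\right) 13 - 47426\right) 39424 = \left(-923 - 47426\right) 39424 = \left(-48349\right) 39424 = -1906110976$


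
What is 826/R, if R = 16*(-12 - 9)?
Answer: -59/24 ≈ -2.4583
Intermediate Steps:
R = -336 (R = 16*(-21) = -336)
826/R = 826/(-336) = 826*(-1/336) = -59/24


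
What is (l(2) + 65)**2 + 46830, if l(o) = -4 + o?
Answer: 50799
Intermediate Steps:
(l(2) + 65)**2 + 46830 = ((-4 + 2) + 65)**2 + 46830 = (-2 + 65)**2 + 46830 = 63**2 + 46830 = 3969 + 46830 = 50799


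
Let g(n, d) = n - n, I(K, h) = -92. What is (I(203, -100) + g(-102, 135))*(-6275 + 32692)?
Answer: -2430364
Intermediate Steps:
g(n, d) = 0
(I(203, -100) + g(-102, 135))*(-6275 + 32692) = (-92 + 0)*(-6275 + 32692) = -92*26417 = -2430364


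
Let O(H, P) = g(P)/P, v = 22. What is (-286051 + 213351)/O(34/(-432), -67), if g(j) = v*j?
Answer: -36350/11 ≈ -3304.5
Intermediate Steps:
g(j) = 22*j
O(H, P) = 22 (O(H, P) = (22*P)/P = 22)
(-286051 + 213351)/O(34/(-432), -67) = (-286051 + 213351)/22 = -72700*1/22 = -36350/11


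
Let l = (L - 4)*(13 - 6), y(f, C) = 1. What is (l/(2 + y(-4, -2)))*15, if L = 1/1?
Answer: -105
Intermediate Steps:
L = 1
l = -21 (l = (1 - 4)*(13 - 6) = -3*7 = -21)
(l/(2 + y(-4, -2)))*15 = (-21/(2 + 1))*15 = (-21/3)*15 = ((⅓)*(-21))*15 = -7*15 = -105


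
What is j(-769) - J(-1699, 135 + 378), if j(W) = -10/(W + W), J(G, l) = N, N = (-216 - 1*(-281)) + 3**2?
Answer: -56901/769 ≈ -73.994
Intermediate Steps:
N = 74 (N = (-216 + 281) + 9 = 65 + 9 = 74)
J(G, l) = 74
j(W) = -5/W (j(W) = -10/(2*W) = (1/(2*W))*(-10) = -5/W)
j(-769) - J(-1699, 135 + 378) = -5/(-769) - 1*74 = -5*(-1/769) - 74 = 5/769 - 74 = -56901/769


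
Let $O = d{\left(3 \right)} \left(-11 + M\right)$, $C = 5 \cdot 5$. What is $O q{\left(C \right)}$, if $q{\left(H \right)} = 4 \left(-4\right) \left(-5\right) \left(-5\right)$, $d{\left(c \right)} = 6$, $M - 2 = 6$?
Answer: $7200$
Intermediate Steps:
$M = 8$ ($M = 2 + 6 = 8$)
$C = 25$
$O = -18$ ($O = 6 \left(-11 + 8\right) = 6 \left(-3\right) = -18$)
$q{\left(H \right)} = -400$ ($q{\left(H \right)} = \left(-16\right) \left(-5\right) \left(-5\right) = 80 \left(-5\right) = -400$)
$O q{\left(C \right)} = \left(-18\right) \left(-400\right) = 7200$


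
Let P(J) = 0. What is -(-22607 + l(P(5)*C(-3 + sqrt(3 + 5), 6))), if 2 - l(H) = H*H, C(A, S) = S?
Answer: 22605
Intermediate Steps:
l(H) = 2 - H**2 (l(H) = 2 - H*H = 2 - H**2)
-(-22607 + l(P(5)*C(-3 + sqrt(3 + 5), 6))) = -(-22607 + (2 - (0*6)**2)) = -(-22607 + (2 - 1*0**2)) = -(-22607 + (2 - 1*0)) = -(-22607 + (2 + 0)) = -(-22607 + 2) = -1*(-22605) = 22605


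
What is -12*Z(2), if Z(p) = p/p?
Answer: -12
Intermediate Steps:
Z(p) = 1
-12*Z(2) = -12*1 = -12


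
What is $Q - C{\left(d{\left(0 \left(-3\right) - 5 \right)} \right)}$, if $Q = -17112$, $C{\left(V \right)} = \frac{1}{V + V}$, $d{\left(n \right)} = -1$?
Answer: $- \frac{34223}{2} \approx -17112.0$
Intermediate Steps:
$C{\left(V \right)} = \frac{1}{2 V}$
$Q - C{\left(d{\left(0 \left(-3\right) - 5 \right)} \right)} = -17112 - \frac{1}{2 \left(-1\right)} = -17112 - \frac{1}{2} \left(-1\right) = -17112 - - \frac{1}{2} = -17112 + \frac{1}{2} = - \frac{34223}{2}$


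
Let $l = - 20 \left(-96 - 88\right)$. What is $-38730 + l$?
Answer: $-35050$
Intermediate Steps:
$l = 3680$ ($l = \left(-20\right) \left(-184\right) = 3680$)
$-38730 + l = -38730 + 3680 = -35050$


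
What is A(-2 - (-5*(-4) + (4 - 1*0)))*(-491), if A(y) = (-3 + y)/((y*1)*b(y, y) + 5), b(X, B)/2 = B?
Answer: 14239/1357 ≈ 10.493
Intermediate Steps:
b(X, B) = 2*B
A(y) = (-3 + y)/(5 + 2*y**2) (A(y) = (-3 + y)/((y*1)*(2*y) + 5) = (-3 + y)/(y*(2*y) + 5) = (-3 + y)/(2*y**2 + 5) = (-3 + y)/(5 + 2*y**2))
A(-2 - (-5*(-4) + (4 - 1*0)))*(-491) = ((-3 + (-2 - (-5*(-4) + (4 - 1*0))))/(5 + 2*(-2 - (-5*(-4) + (4 - 1*0)))**2))*(-491) = ((-3 + (-2 - (20 + (4 + 0))))/(5 + 2*(-2 - (20 + (4 + 0)))**2))*(-491) = ((-3 + (-2 - (20 + 4)))/(5 + 2*(-2 - (20 + 4))**2))*(-491) = ((-3 + (-2 - 1*24))/(5 + 2*(-2 - 1*24)**2))*(-491) = ((-3 + (-2 - 24))/(5 + 2*(-2 - 24)**2))*(-491) = ((-3 - 26)/(5 + 2*(-26)**2))*(-491) = (-29/(5 + 2*676))*(-491) = (-29/(5 + 1352))*(-491) = (-29/1357)*(-491) = ((1/1357)*(-29))*(-491) = -29/1357*(-491) = 14239/1357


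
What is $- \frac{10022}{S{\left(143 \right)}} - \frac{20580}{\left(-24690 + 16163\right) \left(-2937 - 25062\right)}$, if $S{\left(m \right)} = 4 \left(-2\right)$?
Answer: $\frac{398787834961}{318329964} \approx 1252.8$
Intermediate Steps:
$S{\left(m \right)} = -8$
$- \frac{10022}{S{\left(143 \right)}} - \frac{20580}{\left(-24690 + 16163\right) \left(-2937 - 25062\right)} = - \frac{10022}{-8} - \frac{20580}{\left(-24690 + 16163\right) \left(-2937 - 25062\right)} = \left(-10022\right) \left(- \frac{1}{8}\right) - \frac{20580}{\left(-8527\right) \left(-27999\right)} = \frac{5011}{4} - \frac{20580}{238747473} = \frac{5011}{4} - \frac{6860}{79582491} = \frac{398787834961}{318329964}$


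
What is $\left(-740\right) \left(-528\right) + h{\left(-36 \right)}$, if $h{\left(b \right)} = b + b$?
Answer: $390648$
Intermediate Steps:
$h{\left(b \right)} = 2 b$
$\left(-740\right) \left(-528\right) + h{\left(-36 \right)} = \left(-740\right) \left(-528\right) + 2 \left(-36\right) = 390720 - 72 = 390648$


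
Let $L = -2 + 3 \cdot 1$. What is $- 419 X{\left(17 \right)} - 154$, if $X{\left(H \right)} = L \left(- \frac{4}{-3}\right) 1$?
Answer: $- \frac{2138}{3} \approx -712.67$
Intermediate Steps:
$L = 1$ ($L = -2 + 3 = 1$)
$X{\left(H \right)} = \frac{4}{3}$ ($X{\left(H \right)} = 1 \left(- \frac{4}{-3}\right) 1 = 1 \left(\left(-4\right) \left(- \frac{1}{3}\right)\right) 1 = 1 \cdot \frac{4}{3} \cdot 1 = \frac{4}{3} \cdot 1 = \frac{4}{3}$)
$- 419 X{\left(17 \right)} - 154 = \left(-419\right) \frac{4}{3} - 154 = - \frac{1676}{3} - 154 = - \frac{2138}{3}$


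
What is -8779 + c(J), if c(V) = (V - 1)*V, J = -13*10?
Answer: 8251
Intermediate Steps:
J = -130
c(V) = V*(-1 + V) (c(V) = (-1 + V)*V = V*(-1 + V))
-8779 + c(J) = -8779 - 130*(-1 - 130) = -8779 - 130*(-131) = -8779 + 17030 = 8251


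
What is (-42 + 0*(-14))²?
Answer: 1764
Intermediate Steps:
(-42 + 0*(-14))² = (-42 + 0)² = (-42)² = 1764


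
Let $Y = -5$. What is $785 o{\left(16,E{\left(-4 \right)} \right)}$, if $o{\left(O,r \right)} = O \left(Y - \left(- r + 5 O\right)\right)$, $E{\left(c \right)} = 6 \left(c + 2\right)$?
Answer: $-1218320$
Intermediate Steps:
$E{\left(c \right)} = 12 + 6 c$ ($E{\left(c \right)} = 6 \left(2 + c\right) = 12 + 6 c$)
$o{\left(O,r \right)} = O \left(-5 + r - 5 O\right)$ ($o{\left(O,r \right)} = O \left(-5 - \left(- r + 5 O\right)\right) = O \left(-5 + r - 5 O\right)$)
$785 o{\left(16,E{\left(-4 \right)} \right)} = 785 \cdot 16 \left(-5 + \left(12 + 6 \left(-4\right)\right) - 80\right) = 785 \cdot 16 \left(-5 + \left(12 - 24\right) - 80\right) = 785 \cdot 16 \left(-5 - 12 - 80\right) = 785 \cdot 16 \left(-97\right) = 785 \left(-1552\right) = -1218320$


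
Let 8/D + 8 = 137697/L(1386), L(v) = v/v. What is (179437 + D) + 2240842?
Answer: 333245795239/137689 ≈ 2.4203e+6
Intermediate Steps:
L(v) = 1
D = 8/137689 (D = 8/(-8 + 137697/1) = 8/(-8 + 137697*1) = 8/(-8 + 137697) = 8/137689 ≈ 5.8102e-5)
(179437 + D) + 2240842 = (179437 + 8/137689) + 2240842 = 24706501101/137689 + 2240842 = 333245795239/137689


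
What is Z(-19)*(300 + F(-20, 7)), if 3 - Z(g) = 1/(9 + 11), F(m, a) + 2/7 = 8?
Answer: 63543/70 ≈ 907.76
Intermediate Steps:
F(m, a) = 54/7 (F(m, a) = -2/7 + 8 = 54/7)
Z(g) = 59/20 (Z(g) = 3 - 1/(9 + 11) = 3 - 1/20 = 59/20)
Z(-19)*(300 + F(-20, 7)) = 59*(300 + 54/7)/20 = (59/20)*(2154/7) = 63543/70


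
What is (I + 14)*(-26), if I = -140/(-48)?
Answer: -2639/6 ≈ -439.83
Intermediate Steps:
I = 35/12 (I = -140*(-1/48) = 35/12 ≈ 2.9167)
(I + 14)*(-26) = (35/12 + 14)*(-26) = (203/12)*(-26) = -2639/6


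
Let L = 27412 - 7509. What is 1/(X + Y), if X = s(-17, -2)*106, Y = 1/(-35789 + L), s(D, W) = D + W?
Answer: -15886/31994405 ≈ -0.00049652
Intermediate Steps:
L = 19903
Y = -1/15886 (Y = 1/(-35789 + 19903) = 1/(-15886) = -1/15886 ≈ -6.2949e-5)
X = -2014 (X = (-17 - 2)*106 = -19*106 = -2014)
1/(X + Y) = 1/(-2014 - 1/15886) = 1/(-31994405/15886) = -15886/31994405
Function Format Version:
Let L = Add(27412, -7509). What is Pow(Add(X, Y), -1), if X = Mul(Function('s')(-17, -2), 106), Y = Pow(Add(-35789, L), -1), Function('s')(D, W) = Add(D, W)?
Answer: Rational(-15886, 31994405) ≈ -0.00049652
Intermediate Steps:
L = 19903
Y = Rational(-1, 15886) (Y = Pow(Add(-35789, 19903), -1) = Pow(-15886, -1) = Rational(-1, 15886) ≈ -6.2949e-5)
X = -2014 (X = Mul(Add(-17, -2), 106) = Mul(-19, 106) = -2014)
Pow(Add(X, Y), -1) = Pow(Add(-2014, Rational(-1, 15886)), -1) = Pow(Rational(-31994405, 15886), -1) = Rational(-15886, 31994405)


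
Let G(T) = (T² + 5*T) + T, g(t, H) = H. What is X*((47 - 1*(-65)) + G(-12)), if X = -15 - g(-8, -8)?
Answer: -1288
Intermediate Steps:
X = -7 (X = -15 - 1*(-8) = -15 + 8 = -7)
G(T) = T² + 6*T
X*((47 - 1*(-65)) + G(-12)) = -7*((47 - 1*(-65)) - 12*(6 - 12)) = -7*((47 + 65) - 12*(-6)) = -7*(112 + 72) = -7*184 = -1288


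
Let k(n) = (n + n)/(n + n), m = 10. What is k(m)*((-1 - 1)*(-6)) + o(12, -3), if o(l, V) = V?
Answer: 9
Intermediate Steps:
k(n) = 1 (k(n) = (2*n)/((2*n)) = (2*n)*(1/(2*n)) = 1)
k(m)*((-1 - 1)*(-6)) + o(12, -3) = 1*((-1 - 1)*(-6)) - 3 = 1*(-2*(-6)) - 3 = 1*12 - 3 = 12 - 3 = 9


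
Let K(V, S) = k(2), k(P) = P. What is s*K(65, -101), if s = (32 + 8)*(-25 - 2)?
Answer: -2160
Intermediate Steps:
K(V, S) = 2
s = -1080 (s = 40*(-27) = -1080)
s*K(65, -101) = -1080*2 = -2160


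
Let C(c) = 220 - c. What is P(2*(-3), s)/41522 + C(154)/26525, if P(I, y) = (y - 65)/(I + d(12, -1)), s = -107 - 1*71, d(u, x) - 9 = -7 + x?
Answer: 4029567/1101371050 ≈ 0.0036587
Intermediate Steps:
d(u, x) = 2 + x (d(u, x) = 9 + (-7 + x) = 2 + x)
s = -178 (s = -107 - 71 = -178)
P(I, y) = (-65 + y)/(1 + I) (P(I, y) = (y - 65)/(I + (2 - 1)) = (-65 + y)/(I + 1) = (-65 + y)/(1 + I))
P(2*(-3), s)/41522 + C(154)/26525 = ((-65 - 178)/(1 + 2*(-3)))/41522 + (220 - 1*154)/26525 = (-243/(1 - 6))*(1/41522) + (220 - 154)*(1/26525) = (-243/(-5))*(1/41522) + 66*(1/26525) = -⅕*(-243)*(1/41522) + 66/26525 = (243/5)*(1/41522) + 66/26525 = 243/207610 + 66/26525 = 4029567/1101371050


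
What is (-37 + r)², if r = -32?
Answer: 4761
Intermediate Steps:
(-37 + r)² = (-37 - 32)² = (-69)² = 4761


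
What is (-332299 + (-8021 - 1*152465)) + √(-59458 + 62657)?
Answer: -492785 + √3199 ≈ -4.9273e+5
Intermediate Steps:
(-332299 + (-8021 - 1*152465)) + √(-59458 + 62657) = (-332299 + (-8021 - 152465)) + √3199 = (-332299 - 160486) + √3199 = -492785 + √3199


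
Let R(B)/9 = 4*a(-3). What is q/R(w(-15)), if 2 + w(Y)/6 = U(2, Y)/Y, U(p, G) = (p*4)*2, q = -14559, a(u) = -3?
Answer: 4853/36 ≈ 134.81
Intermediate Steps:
U(p, G) = 8*p (U(p, G) = (4*p)*2 = 8*p)
w(Y) = -12 + 96/Y (w(Y) = -12 + 6*((8*2)/Y) = -12 + 6*(16/Y) = -12 + 96/Y)
R(B) = -108 (R(B) = 9*(4*(-3)) = 9*(-12) = -108)
q/R(w(-15)) = -14559/(-108) = -14559*(-1/108) = 4853/36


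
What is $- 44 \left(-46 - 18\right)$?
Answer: $2816$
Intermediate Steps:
$- 44 \left(-46 - 18\right) = \left(-44\right) \left(-64\right) = 2816$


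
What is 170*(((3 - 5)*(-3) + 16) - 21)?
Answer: 170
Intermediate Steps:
170*(((3 - 5)*(-3) + 16) - 21) = 170*((-2*(-3) + 16) - 21) = 170*((6 + 16) - 21) = 170*(22 - 21) = 170*1 = 170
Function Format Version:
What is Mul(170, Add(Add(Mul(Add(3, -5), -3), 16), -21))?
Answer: 170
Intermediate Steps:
Mul(170, Add(Add(Mul(Add(3, -5), -3), 16), -21)) = Mul(170, Add(Add(Mul(-2, -3), 16), -21)) = Mul(170, Add(Add(6, 16), -21)) = Mul(170, Add(22, -21)) = Mul(170, 1) = 170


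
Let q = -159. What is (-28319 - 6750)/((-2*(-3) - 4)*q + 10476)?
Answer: -35069/10158 ≈ -3.4524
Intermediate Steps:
(-28319 - 6750)/((-2*(-3) - 4)*q + 10476) = (-28319 - 6750)/((-2*(-3) - 4)*(-159) + 10476) = -35069/((6 - 4)*(-159) + 10476) = -35069/(2*(-159) + 10476) = -35069/(-318 + 10476) = -35069/10158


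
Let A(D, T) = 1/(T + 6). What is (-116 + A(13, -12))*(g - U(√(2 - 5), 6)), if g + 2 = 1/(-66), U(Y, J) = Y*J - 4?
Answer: -91307/396 + 697*I*√3 ≈ -230.57 + 1207.2*I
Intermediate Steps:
A(D, T) = 1/(6 + T)
U(Y, J) = -4 + J*Y (U(Y, J) = J*Y - 4 = -4 + J*Y)
g = -133/66 (g = -2 + 1/(-66) = -2 - 1/66 = -133/66 ≈ -2.0152)
(-116 + A(13, -12))*(g - U(√(2 - 5), 6)) = (-116 + 1/(6 - 12))*(-133/66 - (-4 + 6*√(2 - 5))) = (-116 + 1/(-6))*(-133/66 - (-4 + 6*√(-3))) = (-116 - ⅙)*(-133/66 - (-4 + 6*(I*√3))) = -697*(-133/66 - (-4 + 6*I*√3))/6 = -697*(-133/66 + (4 - 6*I*√3))/6 = -697*(131/66 - 6*I*√3)/6 = -91307/396 + 697*I*√3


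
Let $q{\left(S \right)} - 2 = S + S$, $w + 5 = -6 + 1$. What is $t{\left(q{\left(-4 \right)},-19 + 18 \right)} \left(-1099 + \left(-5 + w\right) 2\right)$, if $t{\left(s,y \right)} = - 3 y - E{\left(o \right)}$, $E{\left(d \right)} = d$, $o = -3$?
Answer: $-6774$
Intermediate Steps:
$w = -10$ ($w = -5 + \left(-6 + 1\right) = -5 - 5 = -10$)
$q{\left(S \right)} = 2 + 2 S$ ($q{\left(S \right)} = 2 + \left(S + S\right) = 2 + 2 S$)
$t{\left(s,y \right)} = 3 - 3 y$ ($t{\left(s,y \right)} = - 3 y - -3 = - 3 y + 3 = 3 - 3 y$)
$t{\left(q{\left(-4 \right)},-19 + 18 \right)} \left(-1099 + \left(-5 + w\right) 2\right) = \left(3 - 3 \left(-19 + 18\right)\right) \left(-1099 + \left(-5 - 10\right) 2\right) = \left(3 - -3\right) \left(-1099 - 30\right) = \left(3 + 3\right) \left(-1099 - 30\right) = 6 \left(-1129\right) = -6774$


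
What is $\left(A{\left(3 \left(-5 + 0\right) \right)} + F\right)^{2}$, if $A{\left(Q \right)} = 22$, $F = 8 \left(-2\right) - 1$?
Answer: $25$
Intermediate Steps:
$F = -17$ ($F = -16 - 1 = -17$)
$\left(A{\left(3 \left(-5 + 0\right) \right)} + F\right)^{2} = \left(22 - 17\right)^{2} = 5^{2} = 25$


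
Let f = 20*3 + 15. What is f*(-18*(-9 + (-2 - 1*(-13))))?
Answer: -2700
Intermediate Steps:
f = 75 (f = 60 + 15 = 75)
f*(-18*(-9 + (-2 - 1*(-13)))) = 75*(-18*(-9 + (-2 - 1*(-13)))) = 75*(-18*(-9 + (-2 + 13))) = 75*(-18*(-9 + 11)) = 75*(-18*2) = 75*(-36) = -2700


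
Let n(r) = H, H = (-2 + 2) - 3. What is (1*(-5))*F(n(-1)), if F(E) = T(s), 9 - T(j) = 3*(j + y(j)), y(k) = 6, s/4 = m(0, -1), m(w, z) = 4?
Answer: 285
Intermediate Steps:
s = 16 (s = 4*4 = 16)
H = -3 (H = 0 - 3 = -3)
n(r) = -3
T(j) = -9 - 3*j (T(j) = 9 - 3*(j + 6) = 9 - 3*(6 + j) = 9 - (18 + 3*j) = 9 + (-18 - 3*j) = -9 - 3*j)
F(E) = -57 (F(E) = -9 - 3*16 = -9 - 48 = -57)
(1*(-5))*F(n(-1)) = (1*(-5))*(-57) = -5*(-57) = 285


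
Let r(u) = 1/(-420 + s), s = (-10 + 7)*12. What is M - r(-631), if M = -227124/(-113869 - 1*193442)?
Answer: 34625285/46711272 ≈ 0.74126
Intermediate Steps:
M = 75708/102437 (M = -227124/(-113869 - 193442) = -227124/(-307311) = -227124*(-1/307311) = 75708/102437 ≈ 0.73907)
s = -36 (s = -3*12 = -36)
r(u) = -1/456 (r(u) = 1/(-420 - 36) = 1/(-456) = -1/456)
M - r(-631) = 75708/102437 - 1*(-1/456) = 75708/102437 + 1/456 = 34625285/46711272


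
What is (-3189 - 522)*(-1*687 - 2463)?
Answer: 11689650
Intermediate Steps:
(-3189 - 522)*(-1*687 - 2463) = -3711*(-687 - 2463) = -3711*(-3150) = 11689650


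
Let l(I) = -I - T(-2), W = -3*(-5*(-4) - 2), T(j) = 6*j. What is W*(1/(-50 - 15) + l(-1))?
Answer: -45576/65 ≈ -701.17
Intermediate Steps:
W = -54 (W = -3*(20 - 2) = -3*18 = -54)
l(I) = 12 - I (l(I) = -I - 6*(-2) = -I - 1*(-12) = -I + 12 = 12 - I)
W*(1/(-50 - 15) + l(-1)) = -54*(1/(-50 - 15) + (12 - 1*(-1))) = -54*(1/(-65) + (12 + 1)) = -54*(-1/65 + 13) = -54*844/65 = -45576/65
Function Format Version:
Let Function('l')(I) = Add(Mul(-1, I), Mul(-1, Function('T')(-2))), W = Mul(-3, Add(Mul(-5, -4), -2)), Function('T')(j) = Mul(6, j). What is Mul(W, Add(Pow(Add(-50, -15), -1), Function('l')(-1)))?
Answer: Rational(-45576, 65) ≈ -701.17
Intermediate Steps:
W = -54 (W = Mul(-3, Add(20, -2)) = Mul(-3, 18) = -54)
Function('l')(I) = Add(12, Mul(-1, I)) (Function('l')(I) = Add(Mul(-1, I), Mul(-1, Mul(6, -2))) = Add(Mul(-1, I), Mul(-1, -12)) = Add(Mul(-1, I), 12) = Add(12, Mul(-1, I)))
Mul(W, Add(Pow(Add(-50, -15), -1), Function('l')(-1))) = Mul(-54, Add(Pow(Add(-50, -15), -1), Add(12, Mul(-1, -1)))) = Mul(-54, Add(Pow(-65, -1), Add(12, 1))) = Mul(-54, Add(Rational(-1, 65), 13)) = Mul(-54, Rational(844, 65)) = Rational(-45576, 65)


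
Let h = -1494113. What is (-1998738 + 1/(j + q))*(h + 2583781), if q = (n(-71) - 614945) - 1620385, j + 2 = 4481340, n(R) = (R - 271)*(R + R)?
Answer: -1249371989557026295/573643 ≈ -2.1780e+12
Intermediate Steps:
n(R) = 2*R*(-271 + R) (n(R) = (-271 + R)*(2*R) = 2*R*(-271 + R))
j = 4481338 (j = -2 + 4481340 = 4481338)
q = -2186766 (q = (2*(-71)*(-271 - 71) - 614945) - 1620385 = (2*(-71)*(-342) - 614945) - 1620385 = (48564 - 614945) - 1620385 = -566381 - 1620385 = -2186766)
(-1998738 + 1/(j + q))*(h + 2583781) = (-1998738 + 1/(4481338 - 2186766))*(-1494113 + 2583781) = (-1998738 + 1/2294572)*1089668 = -4586248250135/2294572*1089668 = -1249371989557026295/573643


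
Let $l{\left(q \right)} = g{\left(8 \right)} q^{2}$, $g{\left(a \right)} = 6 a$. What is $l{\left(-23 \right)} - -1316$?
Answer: $26708$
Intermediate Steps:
$l{\left(q \right)} = 48 q^{2}$ ($l{\left(q \right)} = 6 \cdot 8 q^{2} = 48 q^{2}$)
$l{\left(-23 \right)} - -1316 = 48 \left(-23\right)^{2} - -1316 = 48 \cdot 529 + 1316 = 25392 + 1316 = 26708$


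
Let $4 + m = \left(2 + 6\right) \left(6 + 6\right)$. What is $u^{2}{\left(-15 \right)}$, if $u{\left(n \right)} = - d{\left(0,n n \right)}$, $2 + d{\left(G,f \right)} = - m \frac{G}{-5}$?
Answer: $4$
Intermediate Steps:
$m = 92$ ($m = -4 + \left(2 + 6\right) \left(6 + 6\right) = -4 + 8 \cdot 12 = -4 + 96 = 92$)
$d{\left(G,f \right)} = -2 + \frac{92 G}{5}$ ($d{\left(G,f \right)} = -2 + \left(-1\right) 92 \frac{G}{-5} = -2 - 92 G \left(- \frac{1}{5}\right) = -2 - 92 \left(- \frac{G}{5}\right) = -2 + \frac{92 G}{5}$)
$u{\left(n \right)} = 2$ ($u{\left(n \right)} = - (-2 + \frac{92}{5} \cdot 0) = - (-2 + 0) = \left(-1\right) \left(-2\right) = 2$)
$u^{2}{\left(-15 \right)} = 2^{2} = 4$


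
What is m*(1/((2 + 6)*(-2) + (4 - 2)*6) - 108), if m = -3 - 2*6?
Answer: 6495/4 ≈ 1623.8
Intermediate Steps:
m = -15 (m = -3 - 12 = -15)
m*(1/((2 + 6)*(-2) + (4 - 2)*6) - 108) = -15*(1/((2 + 6)*(-2) + (4 - 2)*6) - 108) = -15*(1/(8*(-2) + 2*6) - 108) = -15*(1/(-16 + 12) - 108) = -15*(1/(-4) - 108) = -15*(-1/4 - 108) = -15*(-433/4) = 6495/4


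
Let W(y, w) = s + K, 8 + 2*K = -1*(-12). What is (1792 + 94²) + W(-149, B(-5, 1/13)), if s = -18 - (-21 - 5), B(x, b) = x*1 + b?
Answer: 10638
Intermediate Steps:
B(x, b) = b + x (B(x, b) = x + b = b + x)
s = 8 (s = -18 - 1*(-26) = -18 + 26 = 8)
K = 2 (K = -4 + (-1*(-12))/2 = -4 + (½)*12 = -4 + 6 = 2)
W(y, w) = 10 (W(y, w) = 8 + 2 = 10)
(1792 + 94²) + W(-149, B(-5, 1/13)) = (1792 + 94²) + 10 = (1792 + 8836) + 10 = 10628 + 10 = 10638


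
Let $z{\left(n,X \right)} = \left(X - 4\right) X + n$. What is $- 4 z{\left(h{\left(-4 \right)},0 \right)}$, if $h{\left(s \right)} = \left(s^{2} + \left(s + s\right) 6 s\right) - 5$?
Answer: $-812$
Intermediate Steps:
$h{\left(s \right)} = -5 + 13 s^{2}$ ($h{\left(s \right)} = \left(s^{2} + 2 s 6 s\right) - 5 = \left(s^{2} + 12 s s\right) - 5 = \left(s^{2} + 12 s^{2}\right) - 5 = 13 s^{2} - 5 = -5 + 13 s^{2}$)
$z{\left(n,X \right)} = n + X \left(-4 + X\right)$ ($z{\left(n,X \right)} = \left(X - 4\right) X + n = \left(-4 + X\right) X + n = X \left(-4 + X\right) + n = n + X \left(-4 + X\right)$)
$- 4 z{\left(h{\left(-4 \right)},0 \right)} = - 4 \left(\left(-5 + 13 \left(-4\right)^{2}\right) + 0^{2} - 0\right) = - 4 \left(\left(-5 + 13 \cdot 16\right) + 0 + 0\right) = - 4 \left(\left(-5 + 208\right) + 0 + 0\right) = - 4 \left(203 + 0 + 0\right) = \left(-4\right) 203 = -812$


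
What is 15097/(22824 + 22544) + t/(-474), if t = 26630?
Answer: -600496931/10752216 ≈ -55.849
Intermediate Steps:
15097/(22824 + 22544) + t/(-474) = 15097/(22824 + 22544) + 26630/(-474) = 15097/45368 + 26630*(-1/474) = 15097*(1/45368) - 13315/237 = 15097/45368 - 13315/237 = -600496931/10752216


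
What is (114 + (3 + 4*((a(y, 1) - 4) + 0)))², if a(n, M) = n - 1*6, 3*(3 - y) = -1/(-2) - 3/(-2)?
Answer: 67081/9 ≈ 7453.4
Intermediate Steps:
y = 7/3 (y = 3 - (-1/(-2) - 3/(-2))/3 = 3 - (-1*(-½) - 3*(-½))/3 = 3 - (½ + 3/2)/3 = 3 - ⅓*2 = 3 - ⅔ = 7/3 ≈ 2.3333)
a(n, M) = -6 + n (a(n, M) = n - 6 = -6 + n)
(114 + (3 + 4*((a(y, 1) - 4) + 0)))² = (114 + (3 + 4*(((-6 + 7/3) - 4) + 0)))² = (114 + (3 + 4*((-11/3 - 4) + 0)))² = (114 + (3 + 4*(-23/3 + 0)))² = (114 + (3 + 4*(-23/3)))² = (114 + (3 - 92/3))² = (114 - 83/3)² = (259/3)² = 67081/9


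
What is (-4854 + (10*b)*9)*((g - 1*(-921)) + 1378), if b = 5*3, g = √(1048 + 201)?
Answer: -8055696 - 3504*√1249 ≈ -8.1795e+6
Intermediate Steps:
g = √1249 ≈ 35.341
b = 15
(-4854 + (10*b)*9)*((g - 1*(-921)) + 1378) = (-4854 + (10*15)*9)*((√1249 - 1*(-921)) + 1378) = (-4854 + 150*9)*((√1249 + 921) + 1378) = (-4854 + 1350)*((921 + √1249) + 1378) = -3504*(2299 + √1249) = -8055696 - 3504*√1249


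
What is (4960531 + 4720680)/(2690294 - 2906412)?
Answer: -9681211/216118 ≈ -44.796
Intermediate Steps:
(4960531 + 4720680)/(2690294 - 2906412) = 9681211/(-216118) = 9681211*(-1/216118) = -9681211/216118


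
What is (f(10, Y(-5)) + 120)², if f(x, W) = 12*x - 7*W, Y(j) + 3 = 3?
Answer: 57600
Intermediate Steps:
Y(j) = 0 (Y(j) = -3 + 3 = 0)
f(x, W) = -7*W + 12*x
(f(10, Y(-5)) + 120)² = ((-7*0 + 12*10) + 120)² = ((0 + 120) + 120)² = (120 + 120)² = 240² = 57600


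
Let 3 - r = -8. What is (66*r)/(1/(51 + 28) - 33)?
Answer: -28677/1303 ≈ -22.008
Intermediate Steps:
r = 11 (r = 3 - 1*(-8) = 3 + 8 = 11)
(66*r)/(1/(51 + 28) - 33) = (66*11)/(1/(51 + 28) - 33) = 726/(1/79 - 33) = 726/(-2606/79) = 726*(-79/2606) = -28677/1303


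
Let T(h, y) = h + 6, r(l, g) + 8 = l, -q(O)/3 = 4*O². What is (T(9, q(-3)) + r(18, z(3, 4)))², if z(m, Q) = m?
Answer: 625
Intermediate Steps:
q(O) = -12*O²
r(l, g) = -8 + l
T(h, y) = 6 + h
(T(9, q(-3)) + r(18, z(3, 4)))² = ((6 + 9) + (-8 + 18))² = (15 + 10)² = 25² = 625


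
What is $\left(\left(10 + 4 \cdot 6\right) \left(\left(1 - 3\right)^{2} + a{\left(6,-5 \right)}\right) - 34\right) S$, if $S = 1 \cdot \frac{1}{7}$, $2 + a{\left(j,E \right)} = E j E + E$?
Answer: $\frac{4964}{7} \approx 709.14$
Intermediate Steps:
$a{\left(j,E \right)} = -2 + E + j E^{2}$ ($a{\left(j,E \right)} = -2 + \left(E j E + E\right) = -2 + \left(j E^{2} + E\right) = -2 + \left(E + j E^{2}\right) = -2 + E + j E^{2}$)
$S = \frac{1}{7}$ ($S = 1 \cdot \frac{1}{7} = \frac{1}{7} \approx 0.14286$)
$\left(\left(10 + 4 \cdot 6\right) \left(\left(1 - 3\right)^{2} + a{\left(6,-5 \right)}\right) - 34\right) S = \left(\left(10 + 4 \cdot 6\right) \left(\left(1 - 3\right)^{2} - \left(7 - 150\right)\right) - 34\right) \frac{1}{7} = \left(\left(10 + 24\right) \left(\left(-2\right)^{2} - -143\right) - 34\right) \frac{1}{7} = \left(34 \left(4 - -143\right) - 34\right) \frac{1}{7} = \left(34 \left(4 + 143\right) - 34\right) \frac{1}{7} = \left(34 \cdot 147 - 34\right) \frac{1}{7} = \left(4998 - 34\right) \frac{1}{7} = 4964 \cdot \frac{1}{7} = \frac{4964}{7}$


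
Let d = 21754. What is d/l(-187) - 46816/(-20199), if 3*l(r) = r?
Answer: -1309472546/3777213 ≈ -346.68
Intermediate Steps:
l(r) = r/3
d/l(-187) - 46816/(-20199) = 21754/(((1/3)*(-187))) - 46816/(-20199) = 21754/(-187/3) - 46816*(-1/20199) = 21754*(-3/187) + 46816/20199 = -65262/187 + 46816/20199 = -1309472546/3777213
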